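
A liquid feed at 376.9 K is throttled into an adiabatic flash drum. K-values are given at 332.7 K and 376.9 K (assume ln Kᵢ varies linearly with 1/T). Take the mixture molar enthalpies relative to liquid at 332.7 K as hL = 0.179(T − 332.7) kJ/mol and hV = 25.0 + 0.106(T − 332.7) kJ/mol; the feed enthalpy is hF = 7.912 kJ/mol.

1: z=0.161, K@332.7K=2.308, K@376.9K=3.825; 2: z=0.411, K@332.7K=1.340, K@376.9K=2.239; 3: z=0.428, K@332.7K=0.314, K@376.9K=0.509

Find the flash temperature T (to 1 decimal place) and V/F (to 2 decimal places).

Adiabatic flash: solve Rachford–Rice at each trial T, then check hF = ψ·hV(T) + (1−ψ)·hL(T).
  T = 332.7 K: K = (2.308, 1.340, 0.314), RR gives ψ = 0.113, H_out = 2.813 kJ/mol
  T = 376.9 K: K = (3.825, 2.239, 0.509), RR gives ψ = 0.887, H_out = 27.227 kJ/mol
  T = 354.8 K: K = (3.018, 1.760, 0.406), RR gives ψ = 0.544, H_out = 16.684 kJ/mol
  T = 343.8 K: K = (2.652, 1.543, 0.359), RR gives ψ = 0.354, H_out = 10.552 kJ/mol
  T = 338.2 K: K = (2.475, 1.439, 0.336), RR gives ψ = 0.241, H_out = 6.907 kJ/mol
  T = 341.0 K: K = (2.563, 1.491, 0.347), RR gives ψ = 0.299, H_out = 8.786 kJ/mol
  T = 339.6 K: K = (2.519, 1.465, 0.341), RR gives ψ = 0.271, H_out = 7.862 kJ/mol
Linear interpolation between T = 339.6 (H_out = 7.862) and T = 341.0 (H_out = 8.786) on hF = 7.912 gives T ≈ 339.7 K, at which ψ = 0.27.

T = 339.7 K, V/F = 0.27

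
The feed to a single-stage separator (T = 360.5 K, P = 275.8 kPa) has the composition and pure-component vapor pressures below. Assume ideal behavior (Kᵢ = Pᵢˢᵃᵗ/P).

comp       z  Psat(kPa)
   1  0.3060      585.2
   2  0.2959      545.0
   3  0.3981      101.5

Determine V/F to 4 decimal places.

V/F = 0.5726

Raoult's law: Kᵢ = Pᵢˢᵃᵗ/P = Pᵢˢᵃᵗ/275.8.
  K_1 = 585.2/275.8 = 2.121827, K_2 = 545.0/275.8 = 1.976070, K_3 = 101.5/275.8 = 0.368020
Material balance + equilibrium reduce to Σ zᵢ(Kᵢ−1)/(1+V/F(Kᵢ−1)) = 0.
g(0) = ΣzᵢKᵢ − 1 = 0.3805 and g(1) = 1 − Σzᵢ/Kᵢ = -0.3757, so a root lies in (0, 1).
Iterate (Newton) starting at V/F = 0.5:
  V/F = 0.5000: g = 0.04620, g' = -0.6252 → V/F = 0.5739
  V/F = 0.5739: g = -0.00082, g' = -0.6498 → V/F = 0.5726
Converged at V/F = 0.5726.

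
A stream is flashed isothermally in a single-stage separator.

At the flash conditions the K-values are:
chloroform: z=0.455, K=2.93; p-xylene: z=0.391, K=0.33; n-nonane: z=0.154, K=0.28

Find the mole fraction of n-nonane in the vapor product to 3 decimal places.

Iterate (Newton) starting at V/F = 0.5:
  V/F = 0.500: g = -0.1203, g' = -1.031 → V/F = 0.383
  V/F = 0.383: g = -0.0009, g' = -1.030 → V/F = 0.382
Converged at V/F = 0.382.
Compositions from xᵢ = zᵢ/(1+V/F(Kᵢ−1)), yᵢ = Kᵢxᵢ:
  chloroform: x = 0.262, y = 0.767
  p-xylene: x = 0.526, y = 0.173
  n-nonane: x = 0.213, y = 0.060

y_n-nonane = 0.060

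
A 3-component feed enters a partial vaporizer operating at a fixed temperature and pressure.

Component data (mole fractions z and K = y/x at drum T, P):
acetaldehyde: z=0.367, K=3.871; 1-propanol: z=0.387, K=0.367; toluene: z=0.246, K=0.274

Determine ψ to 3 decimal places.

ψ = 0.327

Iterate (Newton) starting at ψ = 0.55:
  ψ = 0.550: g = -0.2646, g' = -1.179 → ψ = 0.326
  ψ = 0.326: g = 0.0021, g' = -1.276 → ψ = 0.327
Converged at ψ = 0.327.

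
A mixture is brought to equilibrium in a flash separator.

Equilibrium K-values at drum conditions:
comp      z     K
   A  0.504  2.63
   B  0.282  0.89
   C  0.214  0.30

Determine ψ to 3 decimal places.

ψ = 0.777

Material balance + equilibrium reduce to Σ zᵢ(Kᵢ−1)/(1+ψ(Kᵢ−1)) = 0.
Feasibility: ΣzᵢKᵢ = 1.641, Σzᵢ/Kᵢ = 1.222 — both > 1, two phases present.
Iterate (Newton) starting at ψ = 0.56:
  ψ = 0.560: g = 0.1500, g' = -0.654 → ψ = 0.790
  ψ = 0.790: g = -0.0097, g' = -0.784 → ψ = 0.777
Converged at ψ = 0.777.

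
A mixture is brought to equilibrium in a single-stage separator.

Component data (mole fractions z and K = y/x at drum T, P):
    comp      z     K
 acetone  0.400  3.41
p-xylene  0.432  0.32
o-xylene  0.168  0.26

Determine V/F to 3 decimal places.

V/F = 0.325

Iterate (Newton) starting at V/F = 0.5:
  V/F = 0.500: g = -0.2052, g' = -1.168 → V/F = 0.324
  V/F = 0.324: g = 0.0006, g' = -1.220 → V/F = 0.325
Converged at V/F = 0.325.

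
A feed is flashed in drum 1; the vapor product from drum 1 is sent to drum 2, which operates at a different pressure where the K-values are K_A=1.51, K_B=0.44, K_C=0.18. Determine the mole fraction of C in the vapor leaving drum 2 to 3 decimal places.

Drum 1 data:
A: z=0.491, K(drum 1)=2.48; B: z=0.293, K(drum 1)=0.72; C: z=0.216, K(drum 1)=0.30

Drum 1:
Material balance + equilibrium reduce to Σ zᵢ(Kᵢ−1)/(1+ψ₁(Kᵢ−1)) = 0.
g(0) = ΣzᵢKᵢ − 1 = 0.493 and g(1) = 1 − Σzᵢ/Kᵢ = -0.325, so a root lies in (0, 1).
Newton iteration, ψ₁⁰ = 0.55:
  ψ₁ = 0.550: g = 0.0578, g' = -0.639 → ψ₁ = 0.640
  ψ₁ = 0.640: g = -0.0010, g' = -0.665 → ψ₁ = 0.639
Converged at ψ₁ = 0.639.
Drum-1 compositions:
  A: x = 0.252, y = 0.626
  B: x = 0.357, y = 0.257
  C: x = 0.391, y = 0.117
Drum-2 feed = drum-1 vapor: z₂ = (0.6258, 0.2569, 0.1172).
Drum 2:
Newton iteration, ψ₂⁰ = 0.32:
  ψ₂ = 0.320: g = -0.0312, g' = -0.385 → ψ₂ = 0.239
  ψ₂ = 0.239: g = -0.0011, g' = -0.359 → ψ₂ = 0.236
Converged at ψ₂ = 0.236.
  A: x = 0.559, y = 0.844
  B: x = 0.296, y = 0.130
  C: x = 0.145, y = 0.026

y_C (drum 2) = 0.026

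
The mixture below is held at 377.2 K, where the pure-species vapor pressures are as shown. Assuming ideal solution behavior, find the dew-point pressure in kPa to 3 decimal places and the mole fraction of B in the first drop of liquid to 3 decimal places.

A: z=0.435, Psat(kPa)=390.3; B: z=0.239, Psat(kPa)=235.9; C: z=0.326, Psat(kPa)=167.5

At the dew point ψ → 1, so Σzᵢ/Kᵢ = 1 with Kᵢ = Pᵢˢᵃᵗ/P ⇒ 1/P = Σzᵢ/Pᵢˢᵃᵗ.
1/P = 0.435/390.3 + 0.239/235.9 + 0.326/167.5 = 0.004074 ⇒ P = 245.463 kPa
xᵢ = zᵢP/Pᵢˢᵃᵗ ⇒ x_B = 0.239·245.463/235.9 = 0.249

Pdew = 245.463 kPa, x_B = 0.249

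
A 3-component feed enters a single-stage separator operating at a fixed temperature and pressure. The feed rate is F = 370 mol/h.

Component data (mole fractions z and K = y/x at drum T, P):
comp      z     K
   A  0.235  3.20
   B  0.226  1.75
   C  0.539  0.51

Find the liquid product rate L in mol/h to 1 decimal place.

Let β = V/F and solve Σ zᵢ(Kᵢ−1)/(1+β(Kᵢ−1)) = 0.
Feasibility: ΣzᵢKᵢ = 1.422, Σzᵢ/Kᵢ = 1.259 — both > 1, two phases present.
Newton–Raphson from β = 0.54:
  β = 0.540: g = -0.0022, g' = -0.541 → β = 0.536
Converged at β = 0.536.
Then V = β·F = 0.5359·370 = 198.3 mol/h and L = F − V = 171.7 mol/h.

L = 171.7 mol/h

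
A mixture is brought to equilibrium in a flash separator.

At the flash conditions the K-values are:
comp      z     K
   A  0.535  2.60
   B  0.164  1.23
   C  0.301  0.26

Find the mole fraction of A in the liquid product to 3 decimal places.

Material balance + equilibrium reduce to Σ zᵢ(Kᵢ−1)/(1+ψ(Kᵢ−1)) = 0.
g(0) = ΣzᵢKᵢ − 1 = 0.671 and g(1) = 1 − Σzᵢ/Kᵢ = -0.497, so a root lies in (0, 1).
Iterate (Newton) starting at ψ = 0.5:
  ψ = 0.500: g = 0.1558, g' = -0.845 → ψ = 0.684
  ψ = 0.684: g = -0.0102, g' = -0.995 → ψ = 0.674
Converged at ψ = 0.674.
Compositions from xᵢ = zᵢ/(1+ψ(Kᵢ−1)), yᵢ = Kᵢxᵢ:
  A: x = 0.257, y = 0.669
  B: x = 0.142, y = 0.175
  C: x = 0.601, y = 0.156

x_A = 0.257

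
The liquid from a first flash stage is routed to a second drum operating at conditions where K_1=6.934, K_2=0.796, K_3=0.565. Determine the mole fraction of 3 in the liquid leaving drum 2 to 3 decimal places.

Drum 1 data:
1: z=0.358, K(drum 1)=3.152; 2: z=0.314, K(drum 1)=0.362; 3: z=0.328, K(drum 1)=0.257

Drum 1:
Newton–Raphson from ψ₁ = 0.5:
  ψ₁ = 0.500: g = -0.3108, g' = -1.119 → ψ₁ = 0.222
  ψ₁ = 0.222: g = -0.0041, g' = -1.192 → ψ₁ = 0.219
Converged at ψ₁ = 0.219.
Drum-1 compositions:
  1: x = 0.243, y = 0.767
  2: x = 0.365, y = 0.132
  3: x = 0.392, y = 0.101
Drum-2 feed = drum-1 liquid: z₂ = (0.2434, 0.3649, 0.3917).
Drum 2:
Let ψ₂ = V/F and solve Σ zᵢ(Kᵢ−1)/(1+ψ₂(Kᵢ−1)) = 0.
Feasibility: ΣzᵢKᵢ = 2.200, Σzᵢ/Kᵢ = 1.187 — both > 1, two phases present.
Newton–Raphson from ψ₂ = 0.5:
  ψ₂ = 0.500: g = 0.0635, g' = -0.685 → ψ₂ = 0.593
  ψ₂ = 0.593: g = 0.0055, g' = -0.574 → ψ₂ = 0.602
Converged at ψ₂ = 0.602.
  1: x = 0.053, y = 0.369
  2: x = 0.416, y = 0.331
  3: x = 0.531, y = 0.300

x_3 (drum 2) = 0.531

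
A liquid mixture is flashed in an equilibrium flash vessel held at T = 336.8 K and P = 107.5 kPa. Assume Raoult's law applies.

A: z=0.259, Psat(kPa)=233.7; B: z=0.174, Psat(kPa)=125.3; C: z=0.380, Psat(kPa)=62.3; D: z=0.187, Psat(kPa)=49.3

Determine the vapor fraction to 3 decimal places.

ψ = 0.165

Raoult's law: Kᵢ = Pᵢˢᵃᵗ/P = Pᵢˢᵃᵗ/107.5.
  K_A = 233.7/107.5 = 2.17395, K_B = 125.3/107.5 = 1.16558, K_C = 62.3/107.5 = 0.57953, K_D = 49.3/107.5 = 0.45860
Rachford–Rice: g(ψ) = Σ zᵢ(Kᵢ−1)/(1+ψ(Kᵢ−1)) = 0.
g(0) = ΣzᵢKᵢ − 1 = 0.072 and g(1) = 1 − Σzᵢ/Kᵢ = -0.332, so a root lies in (0, 1).
Newton–Raphson from ψ = 0.5:
  ψ = 0.500: g = -0.1229, g' = -0.357 → ψ = 0.155
  ψ = 0.155: g = 0.0038, g' = -0.402 → ψ = 0.165
Converged at ψ = 0.165.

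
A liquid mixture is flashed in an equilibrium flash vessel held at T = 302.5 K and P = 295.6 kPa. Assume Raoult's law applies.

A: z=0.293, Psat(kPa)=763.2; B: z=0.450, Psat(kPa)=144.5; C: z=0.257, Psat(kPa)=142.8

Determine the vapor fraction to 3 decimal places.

Raoult's law: Kᵢ = Pᵢˢᵃᵗ/P = Pᵢˢᵃᵗ/295.6.
  K_A = 763.2/295.6 = 2.58187, K_B = 144.5/295.6 = 0.48884, K_C = 142.8/295.6 = 0.48309
Let ψ = V/F and solve Σ zᵢ(Kᵢ−1)/(1+ψ(Kᵢ−1)) = 0.
g(0) = ΣzᵢKᵢ − 1 = 0.101 and g(1) = 1 − Σzᵢ/Kᵢ = -0.566, so a root lies in (0, 1).
Newton iteration, ψ⁰ = 0.5:
  ψ = 0.500: g = -0.2294, g' = -0.566 → ψ = 0.095
  ψ = 0.095: g = 0.0218, g' = -0.761 → ψ = 0.123
  ψ = 0.123: g = 0.0005, g' = -0.726 → ψ = 0.124
Converged at ψ = 0.124.

ψ = 0.124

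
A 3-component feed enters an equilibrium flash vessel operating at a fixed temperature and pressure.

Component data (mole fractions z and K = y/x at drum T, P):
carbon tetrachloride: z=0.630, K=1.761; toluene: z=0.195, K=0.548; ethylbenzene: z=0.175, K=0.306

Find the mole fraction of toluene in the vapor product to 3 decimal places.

y_toluene = 0.147

Rachford–Rice: g(V/F) = Σ zᵢ(Kᵢ−1)/(1+V/F(Kᵢ−1)) = 0.
Feasibility: ΣzᵢKᵢ = 1.270, Σzᵢ/Kᵢ = 1.285 — both > 1, two phases present.
Newton–Raphson from V/F = 0.5:
  V/F = 0.500: g = 0.0474, g' = -0.456 → V/F = 0.604
  V/F = 0.604: g = -0.0019, g' = -0.497 → V/F = 0.600
Converged at V/F = 0.600.
Compositions from xᵢ = zᵢ/(1+V/F(Kᵢ−1)), yᵢ = Kᵢxᵢ:
  carbon tetrachloride: x = 0.432, y = 0.762
  toluene: x = 0.268, y = 0.147
  ethylbenzene: x = 0.300, y = 0.092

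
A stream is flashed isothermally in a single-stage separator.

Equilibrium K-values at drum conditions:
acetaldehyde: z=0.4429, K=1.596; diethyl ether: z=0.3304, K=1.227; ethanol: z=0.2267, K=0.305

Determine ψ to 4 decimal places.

ψ = 0.5763

Let ψ = V/F and solve Σ zᵢ(Kᵢ−1)/(1+ψ(Kᵢ−1)) = 0.
Feasibility: ΣzᵢKᵢ = 1.1814, Σzᵢ/Kᵢ = 1.2901 — both > 1, two phases present.
Newton–Raphson from ψ = 0.5:
  ψ = 0.5000: g = 0.02926, g' = -0.3643 → ψ = 0.5803
  ψ = 0.5803: g = -0.00165, g' = -0.4077 → ψ = 0.5763
Converged at ψ = 0.5763.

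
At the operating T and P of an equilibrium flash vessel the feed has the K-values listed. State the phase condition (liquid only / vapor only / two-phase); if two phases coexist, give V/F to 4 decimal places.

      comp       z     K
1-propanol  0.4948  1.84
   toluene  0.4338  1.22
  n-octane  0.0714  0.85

ΣzᵢKᵢ = 1.5004; Σzᵢ/Kᵢ = 0.7085.
Since Σzᵢ/Kᵢ < 1 the mixture is above its dew point — single vapor phase.

vapor only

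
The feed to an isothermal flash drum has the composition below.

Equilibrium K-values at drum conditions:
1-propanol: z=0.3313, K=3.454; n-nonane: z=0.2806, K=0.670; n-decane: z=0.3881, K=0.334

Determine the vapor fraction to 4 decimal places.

Material balance + equilibrium reduce to Σ zᵢ(Kᵢ−1)/(1+ψ(Kᵢ−1)) = 0.
Feasibility: ΣzᵢKᵢ = 1.4619, Σzᵢ/Kᵢ = 1.6767 — both > 1, two phases present.
Iterate (Newton) starting at ψ = 0.5:
  ψ = 0.5000: g = -0.13334, g' = -0.8330 → ψ = 0.3399
  ψ = 0.3399: g = 0.00484, g' = -0.9194 → ψ = 0.3452
Converged at ψ = 0.3452.

ψ = 0.3452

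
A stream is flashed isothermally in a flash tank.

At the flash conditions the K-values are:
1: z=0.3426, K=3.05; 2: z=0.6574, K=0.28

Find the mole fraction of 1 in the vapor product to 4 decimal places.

Newton iteration, β⁰ = 0.5:
  β = 0.5000: g = -0.39275, g' = -1.1831 → β = 0.1680
  β = 0.1680: g = -0.01611, g' = -1.2376 → β = 0.1550
  β = 0.1550: g = 0.00015, g' = -1.2609 → β = 0.1552
Converged at β = 0.1552.
Compositions from xᵢ = zᵢ/(1+β(Kᵢ−1)), yᵢ = Kᵢxᵢ:
  1: x = 0.2599, y = 0.7928
  2: x = 0.7401, y = 0.2072

y_1 = 0.7928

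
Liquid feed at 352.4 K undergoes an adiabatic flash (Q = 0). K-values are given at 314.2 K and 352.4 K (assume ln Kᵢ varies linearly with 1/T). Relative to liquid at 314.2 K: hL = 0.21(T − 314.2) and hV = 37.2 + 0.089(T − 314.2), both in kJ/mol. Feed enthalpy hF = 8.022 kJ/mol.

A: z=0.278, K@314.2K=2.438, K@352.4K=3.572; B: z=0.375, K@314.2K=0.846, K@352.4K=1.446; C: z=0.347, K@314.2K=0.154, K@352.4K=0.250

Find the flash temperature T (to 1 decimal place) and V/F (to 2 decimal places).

T = 321.9 K, V/F = 0.18

Adiabatic flash: solve Rachford–Rice at each trial T, then check hF = ψ·hV(T) + (1−ψ)·hL(T).
  T = 314.2 K: K = (2.438, 0.846, 0.154), RR gives ψ = 0.061, H_out = 2.254 kJ/mol
  T = 352.4 K: K = (3.572, 1.446, 0.250), RR gives ψ = 0.536, H_out = 25.497 kJ/mol
  T = 333.3 K: K = (2.983, 1.123, 0.199), RR gives ψ = 0.330, H_out = 15.516 kJ/mol
  T = 323.8 K: K = (2.706, 0.980, 0.176), RR gives ψ = 0.205, H_out = 9.387 kJ/mol
  T = 319.0 K: K = (2.571, 0.911, 0.165), RR gives ψ = 0.135, H_out = 5.949 kJ/mol
  T = 321.4 K: K = (2.638, 0.945, 0.170), RR gives ψ = 0.170, H_out = 7.698 kJ/mol
Linear interpolation between T = 321.4 (H_out = 7.698) and T = 323.8 (H_out = 9.387) on hF = 8.022 gives T ≈ 321.9 K, at which ψ = 0.18.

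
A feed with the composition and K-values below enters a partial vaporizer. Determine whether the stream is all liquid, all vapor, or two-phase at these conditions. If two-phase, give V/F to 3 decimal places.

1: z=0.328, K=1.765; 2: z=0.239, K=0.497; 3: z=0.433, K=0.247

ΣzᵢKᵢ = 0.805; Σzᵢ/Kᵢ = 2.420.
Since ΣzᵢKᵢ < 1 the mixture is below its bubble point — single liquid phase.

all liquid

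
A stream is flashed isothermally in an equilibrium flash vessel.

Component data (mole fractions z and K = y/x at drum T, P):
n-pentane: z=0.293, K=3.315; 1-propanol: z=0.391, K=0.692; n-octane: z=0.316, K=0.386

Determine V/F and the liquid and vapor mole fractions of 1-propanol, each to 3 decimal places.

Newton–Raphson from V/F = 0.39:
  V/F = 0.390: g = -0.0355, g' = -0.688 → V/F = 0.338
  V/F = 0.338: g = 0.0010, g' = -0.730 → V/F = 0.340
Converged at V/F = 0.340.
Compositions from xᵢ = zᵢ/(1+V/F(Kᵢ−1)), yᵢ = Kᵢxᵢ:
  n-pentane: x = 0.164, y = 0.544
  1-propanol: x = 0.437, y = 0.302
  n-octane: x = 0.399, y = 0.154

V/F = 0.340, x_1-propanol = 0.437, y_1-propanol = 0.302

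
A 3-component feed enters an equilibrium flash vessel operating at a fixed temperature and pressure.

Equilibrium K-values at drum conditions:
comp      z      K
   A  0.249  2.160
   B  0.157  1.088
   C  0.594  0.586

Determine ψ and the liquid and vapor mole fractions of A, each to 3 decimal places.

Newton iteration, ψ⁰ = 0.44:
  ψ = 0.440: g = -0.0962, g' = -0.300 → ψ = 0.120
  ψ = 0.120: g = 0.0086, g' = -0.372 → ψ = 0.143
Converged at ψ = 0.143.
Compositions from xᵢ = zᵢ/(1+ψ(Kᵢ−1)), yᵢ = Kᵢxᵢ:
  A: x = 0.214, y = 0.461
  B: x = 0.155, y = 0.169
  C: x = 0.631, y = 0.370

ψ = 0.143, x_A = 0.214, y_A = 0.461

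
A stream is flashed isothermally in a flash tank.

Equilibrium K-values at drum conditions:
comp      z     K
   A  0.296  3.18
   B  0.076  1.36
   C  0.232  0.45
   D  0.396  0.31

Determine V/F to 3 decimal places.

V/F = 0.214

Newton–Raphson from V/F = 0.5:
  V/F = 0.500: g = -0.2612, g' = -0.902 → V/F = 0.210
  V/F = 0.210: g = 0.0038, g' = -1.017 → V/F = 0.214
Converged at V/F = 0.214.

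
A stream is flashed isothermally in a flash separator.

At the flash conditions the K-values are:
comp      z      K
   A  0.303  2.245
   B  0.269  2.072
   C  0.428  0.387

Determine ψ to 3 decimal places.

ψ = 0.564

Let ψ = V/F and solve Σ zᵢ(Kᵢ−1)/(1+ψ(Kᵢ−1)) = 0.
Check two-phase: ΣzᵢKᵢ = 1.403 > 1 and Σzᵢ/Kᵢ = 1.371 > 1, so g(0) = 0.403 > 0 and g(1) = -0.371 < 0.
Newton–Raphson from ψ = 0.5:
  ψ = 0.500: g = 0.0419, g' = -0.644 → ψ = 0.565
  ψ = 0.565: g = -0.0004, g' = -0.658 → ψ = 0.564
Converged at ψ = 0.564.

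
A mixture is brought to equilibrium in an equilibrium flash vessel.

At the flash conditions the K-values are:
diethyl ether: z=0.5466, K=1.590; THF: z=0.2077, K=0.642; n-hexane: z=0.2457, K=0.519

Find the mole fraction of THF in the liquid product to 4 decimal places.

x_THF = 0.2542

Material balance + equilibrium reduce to Σ zᵢ(Kᵢ−1)/(1+ψ(Kᵢ−1)) = 0.
Feasibility: ΣzᵢKᵢ = 1.1300, Σzᵢ/Kᵢ = 1.1407 — both > 1, two phases present.
Iterate (Newton) starting at ψ = 0.5:
  ψ = 0.5000: g = 0.00286, g' = -0.2515 → ψ = 0.5114
  ψ = 0.5114: g = -0.00000, g' = -0.2522 → ψ = 0.5113
Converged at ψ = 0.5113.
Compositions from xᵢ = zᵢ/(1+ψ(Kᵢ−1)), yᵢ = Kᵢxᵢ:
  diethyl ether: x = 0.4199, y = 0.6677
  THF: x = 0.2542, y = 0.1632
  n-hexane: x = 0.3258, y = 0.1691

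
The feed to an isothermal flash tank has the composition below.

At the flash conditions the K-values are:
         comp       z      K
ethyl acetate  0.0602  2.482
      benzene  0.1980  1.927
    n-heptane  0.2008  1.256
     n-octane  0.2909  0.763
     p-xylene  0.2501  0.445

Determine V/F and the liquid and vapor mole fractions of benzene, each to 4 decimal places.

V/F = 0.3403, x_benzene = 0.1505, y_benzene = 0.2900

Rachford–Rice: g(V/F) = Σ zᵢ(Kᵢ−1)/(1+V/F(Kᵢ−1)) = 0.
Feasibility: ΣzᵢKᵢ = 1.1164, Σzᵢ/Kᵢ = 1.2302 — both > 1, two phases present.
Newton iteration, V/F⁰ = 0.5:
  V/F = 0.5000: g = -0.04810, g' = -0.3020 → V/F = 0.3407
  V/F = 0.3407: g = -0.00013, g' = -0.3043 → V/F = 0.3403
Converged at V/F = 0.3403.
Compositions from xᵢ = zᵢ/(1+V/F(Kᵢ−1)), yᵢ = Kᵢxᵢ:
  ethyl acetate: x = 0.0400, y = 0.0993
  benzene: x = 0.1505, y = 0.2900
  n-heptane: x = 0.1847, y = 0.2320
  n-octane: x = 0.3164, y = 0.2414
  p-xylene: x = 0.3083, y = 0.1372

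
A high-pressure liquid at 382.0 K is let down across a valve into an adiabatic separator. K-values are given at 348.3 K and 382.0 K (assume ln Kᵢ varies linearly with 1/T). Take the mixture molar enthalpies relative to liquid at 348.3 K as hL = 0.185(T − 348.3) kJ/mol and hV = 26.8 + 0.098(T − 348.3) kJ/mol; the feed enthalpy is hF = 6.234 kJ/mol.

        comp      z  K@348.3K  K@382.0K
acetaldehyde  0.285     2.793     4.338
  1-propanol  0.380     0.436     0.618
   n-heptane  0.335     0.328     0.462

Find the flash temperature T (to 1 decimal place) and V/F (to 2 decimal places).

Adiabatic flash: solve Rachford–Rice at each trial T, then check hF = ψ·hV(T) + (1−ψ)·hL(T).
  T = 348.3 K: K = (2.793, 0.436, 0.328), RR gives ψ = 0.065, H_out = 1.736 kJ/mol
  T = 382.0 K: K = (4.338, 0.618, 0.462), RR gives ψ = 0.408, H_out = 15.970 kJ/mol
  T = 365.1 K: K = (3.514, 0.523, 0.392), RR gives ψ = 0.244, H_out = 9.287 kJ/mol
  T = 356.7 K: K = (3.141, 0.479, 0.359), RR gives ψ = 0.159, H_out = 5.706 kJ/mol
  T = 360.9 K: K = (3.325, 0.501, 0.376), RR gives ψ = 0.202, H_out = 7.533 kJ/mol
  T = 358.8 K: K = (3.232, 0.489, 0.367), RR gives ψ = 0.181, H_out = 6.630 kJ/mol
Linear interpolation between T = 356.7 (H_out = 5.706) and T = 358.8 (H_out = 6.630) on hF = 6.234 gives T ≈ 357.9 K, at which ψ = 0.17.

T = 357.9 K, V/F = 0.17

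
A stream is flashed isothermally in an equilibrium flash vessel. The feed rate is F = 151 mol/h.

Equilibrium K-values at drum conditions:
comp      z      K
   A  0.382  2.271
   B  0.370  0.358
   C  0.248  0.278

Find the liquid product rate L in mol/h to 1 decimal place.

Material balance + equilibrium reduce to Σ zᵢ(Kᵢ−1)/(1+V/F(Kᵢ−1)) = 0.
g(0) = ΣzᵢKᵢ − 1 = 0.069 and g(1) = 1 − Σzᵢ/Kᵢ = -1.094, so a root lies in (0, 1).
Newton–Raphson from V/F = 0.62:
  V/F = 0.620: g = -0.4472, g' = -1.038 → V/F = 0.189
  V/F = 0.189: g = -0.0862, g' = -0.772 → V/F = 0.077
  V/F = 0.077: g = 0.0025, g' = -0.825 → V/F = 0.080
Converged at V/F = 0.080.
Then V = V/F·F = 0.0803·151 = 12.1 mol/h and L = F − V = 138.9 mol/h.

L = 138.9 mol/h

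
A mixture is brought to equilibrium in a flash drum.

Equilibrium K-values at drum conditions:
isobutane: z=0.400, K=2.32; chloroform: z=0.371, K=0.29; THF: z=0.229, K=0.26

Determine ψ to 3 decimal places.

Newton iteration, ψ⁰ = 0.42:
  ψ = 0.420: g = -0.2815, g' = -0.932 → ψ = 0.118
  ψ = 0.118: g = -0.0163, g' = -0.895 → ψ = 0.100
Converged at ψ = 0.100.

ψ = 0.100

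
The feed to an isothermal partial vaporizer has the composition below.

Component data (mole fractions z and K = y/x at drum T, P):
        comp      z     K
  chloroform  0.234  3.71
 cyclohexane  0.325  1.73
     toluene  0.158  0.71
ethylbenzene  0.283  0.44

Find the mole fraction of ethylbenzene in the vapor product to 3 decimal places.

Material balance + equilibrium reduce to Σ zᵢ(Kᵢ−1)/(1+ψ(Kᵢ−1)) = 0.
g(0) = ΣzᵢKᵢ − 1 = 0.667 and g(1) = 1 − Σzᵢ/Kᵢ = -0.117, so a root lies in (0, 1).
Newton iteration, ψ⁰ = 0.68:
  ψ = 0.680: g = 0.0686, g' = -0.542 → ψ = 0.807
  ψ = 0.807: g = -0.0004, g' = -0.556 → ψ = 0.806
Converged at ψ = 0.806.
Compositions from xᵢ = zᵢ/(1+ψ(Kᵢ−1)), yᵢ = Kᵢxᵢ:
  chloroform: x = 0.074, y = 0.273
  cyclohexane: x = 0.205, y = 0.354
  toluene: x = 0.206, y = 0.146
  ethylbenzene: x = 0.516, y = 0.227

y_ethylbenzene = 0.227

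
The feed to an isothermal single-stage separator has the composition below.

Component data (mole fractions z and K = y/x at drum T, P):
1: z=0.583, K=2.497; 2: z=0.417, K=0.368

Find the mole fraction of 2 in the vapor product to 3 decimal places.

Rachford–Rice: g(V/F) = Σ zᵢ(Kᵢ−1)/(1+V/F(Kᵢ−1)) = 0.
Check two-phase: ΣzᵢKᵢ = 1.609 > 1 and Σzᵢ/Kᵢ = 1.367 > 1, so g(0) = 0.609 > 0 and g(1) = -0.367 < 0.
Newton iteration, V/F⁰ = 0.5:
  V/F = 0.500: g = 0.1138, g' = -0.783 → V/F = 0.645
  V/F = 0.645: g = -0.0012, g' = -0.813 → V/F = 0.644
Converged at V/F = 0.644.
Compositions from xᵢ = zᵢ/(1+V/F(Kᵢ−1)), yᵢ = Kᵢxᵢ:
  1: x = 0.297, y = 0.741
  2: x = 0.703, y = 0.259

y_2 = 0.259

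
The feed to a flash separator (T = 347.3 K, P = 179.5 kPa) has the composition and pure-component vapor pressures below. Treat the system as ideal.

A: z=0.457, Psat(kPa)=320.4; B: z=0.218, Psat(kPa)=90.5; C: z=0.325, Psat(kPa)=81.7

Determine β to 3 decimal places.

Raoult's law: Kᵢ = Pᵢˢᵃᵗ/P = Pᵢˢᵃᵗ/179.5.
  K_A = 320.4/179.5 = 1.78496, K_B = 90.5/179.5 = 0.50418, K_C = 81.7/179.5 = 0.45515
Let β = V/F and solve Σ zᵢ(Kᵢ−1)/(1+β(Kᵢ−1)) = 0.
Feasibility: ΣzᵢKᵢ = 1.074, Σzᵢ/Kᵢ = 1.402 — both > 1, two phases present.
Iterate (Newton) starting at β = 0.5:
  β = 0.500: g = -0.1295, g' = -0.422 → β = 0.193
  β = 0.193: g = -0.0060, g' = -0.398 → β = 0.178
Converged at β = 0.178.

β = 0.178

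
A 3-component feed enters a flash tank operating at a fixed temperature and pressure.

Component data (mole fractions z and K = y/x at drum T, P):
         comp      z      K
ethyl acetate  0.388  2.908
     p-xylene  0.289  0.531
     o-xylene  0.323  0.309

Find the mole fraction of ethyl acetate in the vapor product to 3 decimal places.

Let ψ = V/F and solve Σ zᵢ(Kᵢ−1)/(1+ψ(Kᵢ−1)) = 0.
g(0) = ΣzᵢKᵢ − 1 = 0.382 and g(1) = 1 − Σzᵢ/Kᵢ = -0.723, so a root lies in (0, 1).
Newton–Raphson from ψ = 0.5:
  ψ = 0.500: g = -0.1392, g' = -0.838 → ψ = 0.334
  ψ = 0.334: g = 0.0013, g' = -0.877 → ψ = 0.335
Converged at ψ = 0.335.
Compositions from xᵢ = zᵢ/(1+ψ(Kᵢ−1)), yᵢ = Kᵢxᵢ:
  ethyl acetate: x = 0.237, y = 0.688
  p-xylene: x = 0.343, y = 0.182
  o-xylene: x = 0.420, y = 0.130

y_ethyl acetate = 0.688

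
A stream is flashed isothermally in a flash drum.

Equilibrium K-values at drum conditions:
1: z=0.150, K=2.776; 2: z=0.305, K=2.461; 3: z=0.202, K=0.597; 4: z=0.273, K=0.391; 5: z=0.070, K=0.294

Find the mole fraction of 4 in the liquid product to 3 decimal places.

Material balance + equilibrium reduce to Σ zᵢ(Kᵢ−1)/(1+β(Kᵢ−1)) = 0.
Feasibility: ΣzᵢKᵢ = 1.415, Σzᵢ/Kᵢ = 1.453 — both > 1, two phases present.
Newton iteration, β⁰ = 0.68:
  β = 0.680: g = -0.1468, g' = -0.747 → β = 0.484
  β = 0.484: g = -0.0074, g' = -0.695 → β = 0.473
Converged at β = 0.473.
Compositions from xᵢ = zᵢ/(1+β(Kᵢ−1)), yᵢ = Kᵢxᵢ:
  1: x = 0.082, y = 0.226
  2: x = 0.180, y = 0.444
  3: x = 0.250, y = 0.149
  4: x = 0.383, y = 0.150
  5: x = 0.105, y = 0.031

x_4 = 0.383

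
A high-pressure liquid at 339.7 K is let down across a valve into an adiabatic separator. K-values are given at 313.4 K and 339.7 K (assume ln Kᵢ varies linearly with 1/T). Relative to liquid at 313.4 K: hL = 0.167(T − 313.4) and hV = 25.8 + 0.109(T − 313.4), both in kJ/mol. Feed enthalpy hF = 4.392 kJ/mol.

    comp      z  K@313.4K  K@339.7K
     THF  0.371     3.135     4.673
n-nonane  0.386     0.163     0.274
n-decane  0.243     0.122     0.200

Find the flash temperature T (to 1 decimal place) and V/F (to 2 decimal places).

Adiabatic flash: solve Rachford–Rice at each trial T, then check hF = ψ·hV(T) + (1−ψ)·hL(T).
  T = 313.4 K: K = (3.135, 0.163, 0.122), RR gives ψ = 0.140, H_out = 3.622 kJ/mol
  T = 339.7 K: K = (4.673, 0.274, 0.200), RR gives ψ = 0.320, H_out = 12.161 kJ/mol
  T = 326.5 K: K = (3.855, 0.213, 0.158), RR gives ψ = 0.239, H_out = 8.164 kJ/mol
  T = 319.9 K: K = (3.481, 0.187, 0.139), RR gives ψ = 0.193, H_out = 5.980 kJ/mol
  T = 316.6 K: K = (3.303, 0.174, 0.130), RR gives ψ = 0.167, H_out = 4.813 kJ/mol
  T = 315.0 K: K = (3.218, 0.169, 0.126), RR gives ψ = 0.154, H_out = 4.226 kJ/mol
  T = 315.8 K: K = (3.260, 0.172, 0.128), RR gives ψ = 0.161, H_out = 4.522 kJ/mol
Linear interpolation between T = 315.0 (H_out = 4.226) and T = 315.8 (H_out = 4.522) on hF = 4.392 gives T ≈ 315.4 K, at which ψ = 0.16.

T = 315.4 K, V/F = 0.16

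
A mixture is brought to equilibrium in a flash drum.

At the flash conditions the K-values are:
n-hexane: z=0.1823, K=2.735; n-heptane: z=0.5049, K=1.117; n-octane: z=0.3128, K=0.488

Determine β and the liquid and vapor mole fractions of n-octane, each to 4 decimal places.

β = 0.5319, x_n-octane = 0.4299, y_n-octane = 0.2098

Rachford–Rice: g(β) = Σ zᵢ(Kᵢ−1)/(1+β(Kᵢ−1)) = 0.
Feasibility: ΣzᵢKᵢ = 1.2152, Σzᵢ/Kᵢ = 1.1597 — both > 1, two phases present.
Newton–Raphson from β = 0.5:
  β = 0.5000: g = 0.00991, g' = -0.3117 → β = 0.5318
  β = 0.5318: g = 0.00004, g' = -0.3094 → β = 0.5319
Converged at β = 0.5319.
Compositions from xᵢ = zᵢ/(1+β(Kᵢ−1)), yᵢ = Kᵢxᵢ:
  n-hexane: x = 0.0948, y = 0.2593
  n-heptane: x = 0.4753, y = 0.5309
  n-octane: x = 0.4299, y = 0.2098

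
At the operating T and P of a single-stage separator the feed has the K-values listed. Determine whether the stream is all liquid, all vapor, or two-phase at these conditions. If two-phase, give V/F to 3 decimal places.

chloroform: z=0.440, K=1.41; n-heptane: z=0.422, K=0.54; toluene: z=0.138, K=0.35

ΣzᵢKᵢ = 0.897; Σzᵢ/Kᵢ = 1.488.
Since ΣzᵢKᵢ < 1 the mixture is below its bubble point — single liquid phase.

all liquid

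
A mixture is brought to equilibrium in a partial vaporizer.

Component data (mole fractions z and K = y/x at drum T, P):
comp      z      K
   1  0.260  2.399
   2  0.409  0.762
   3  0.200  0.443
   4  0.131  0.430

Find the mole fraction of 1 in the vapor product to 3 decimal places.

Iterate (Newton) starting at β = 0.48:
  β = 0.480: g = -0.1471, g' = -0.408 → β = 0.119
  β = 0.119: g = 0.0121, g' = -0.518 → β = 0.143
Converged at β = 0.143.
Compositions from xᵢ = zᵢ/(1+β(Kᵢ−1)), yᵢ = Kᵢxᵢ:
  1: x = 0.217, y = 0.520
  2: x = 0.423, y = 0.323
  3: x = 0.217, y = 0.096
  4: x = 0.143, y = 0.061

y_1 = 0.520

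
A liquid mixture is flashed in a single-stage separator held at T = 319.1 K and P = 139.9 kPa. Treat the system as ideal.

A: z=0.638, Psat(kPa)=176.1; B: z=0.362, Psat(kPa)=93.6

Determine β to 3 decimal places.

Raoult's law: Kᵢ = Pᵢˢᵃᵗ/P = Pᵢˢᵃᵗ/139.9.
  K_A = 176.1/139.9 = 1.25876, K_B = 93.6/139.9 = 0.66905
Let β = V/F and solve Σ zᵢ(Kᵢ−1)/(1+β(Kᵢ−1)) = 0.
g(0) = ΣzᵢKᵢ − 1 = 0.045 and g(1) = 1 − Σzᵢ/Kᵢ = -0.048, so a root lies in (0, 1).
Newton–Raphson from β = 0.66:
  β = 0.660: g = -0.0123, g' = -0.096 → β = 0.532
  β = 0.532: g = -0.0003, g' = -0.091 → β = 0.529
Converged at β = 0.529.

β = 0.529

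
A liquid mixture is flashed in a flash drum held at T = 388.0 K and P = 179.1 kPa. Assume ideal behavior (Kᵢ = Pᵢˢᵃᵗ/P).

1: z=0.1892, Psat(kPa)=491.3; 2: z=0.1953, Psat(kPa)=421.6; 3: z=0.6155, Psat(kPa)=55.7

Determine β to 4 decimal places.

Raoult's law: Kᵢ = Pᵢˢᵃᵗ/P = Pᵢˢᵃᵗ/179.1.
  K_1 = 491.3/179.1 = 2.743160, K_2 = 421.6/179.1 = 2.353992, K_3 = 55.7/179.1 = 0.310999
Let β = V/F and solve Σ zᵢ(Kᵢ−1)/(1+β(Kᵢ−1)) = 0.
Feasibility: ΣzᵢKᵢ = 1.1702, Σzᵢ/Kᵢ = 2.1310 — both > 1, two phases present.
Newton–Raphson from β = 0.5:
  β = 0.5000: g = -0.31306, g' = -0.9715 → β = 0.1777
  β = 0.1777: g = -0.01834, g' = -0.9471 → β = 0.1584
  β = 0.1584: g = 0.00016, g' = -0.9640 → β = 0.1586
Converged at β = 0.1586.

β = 0.1586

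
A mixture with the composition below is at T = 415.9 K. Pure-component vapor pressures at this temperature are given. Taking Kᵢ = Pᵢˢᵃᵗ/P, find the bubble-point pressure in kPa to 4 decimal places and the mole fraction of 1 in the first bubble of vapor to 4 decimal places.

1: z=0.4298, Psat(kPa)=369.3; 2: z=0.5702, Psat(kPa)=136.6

At the bubble point ψ → 0, so ΣzᵢKᵢ = 1 with Kᵢ = Pᵢˢᵃᵗ/P ⇒ P = ΣzᵢPᵢˢᵃᵗ.
P = 0.4298·369.3 + 0.5702·136.6 = 236.6145 kPa
yᵢ = zᵢPᵢˢᵃᵗ/P ⇒ y_1 = 0.4298·369.3/236.6145 = 0.6708

Pbub = 236.6145 kPa, y_1 = 0.6708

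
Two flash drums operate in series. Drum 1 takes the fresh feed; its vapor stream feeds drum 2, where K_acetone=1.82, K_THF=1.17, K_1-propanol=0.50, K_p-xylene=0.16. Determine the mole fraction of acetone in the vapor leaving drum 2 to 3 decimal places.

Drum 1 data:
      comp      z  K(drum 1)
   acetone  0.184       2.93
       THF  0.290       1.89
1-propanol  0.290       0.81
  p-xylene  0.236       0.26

Drum 1:
Rachford–Rice: g(ψ₁) = Σ zᵢ(Kᵢ−1)/(1+ψ₁(Kᵢ−1)) = 0.
g(0) = ΣzᵢKᵢ − 1 = 0.383 and g(1) = 1 − Σzᵢ/Kᵢ = -0.482, so a root lies in (0, 1).
Newton–Raphson from ψ₁ = 0.5:
  ψ₁ = 0.500: g = 0.0212, g' = -0.626 → ψ₁ = 0.534
Converged at ψ₁ = 0.534.
Drum-1 compositions:
  acetone: x = 0.091, y = 0.266
  THF: x = 0.197, y = 0.372
  1-propanol: x = 0.323, y = 0.261
  p-xylene: x = 0.390, y = 0.101
Drum-2 feed = drum-1 vapor: z₂ = (0.2656, 0.3716, 0.2614, 0.1014).
Drum 2:
Newton iteration, ψ₂⁰ = 0.56:
  ψ₂ = 0.560: g = -0.1354, g' = -0.474 → ψ₂ = 0.274
  ψ₂ = 0.274: g = -0.0240, g' = -0.337 → ψ₂ = 0.203
  ψ₂ = 0.203: g = -0.0004, g' = -0.326 → ψ₂ = 0.202
Converged at ψ₂ = 0.202.
  acetone: x = 0.228, y = 0.415
  THF: x = 0.359, y = 0.420
  1-propanol: x = 0.291, y = 0.145
  p-xylene: x = 0.122, y = 0.020

y_acetone (drum 2) = 0.415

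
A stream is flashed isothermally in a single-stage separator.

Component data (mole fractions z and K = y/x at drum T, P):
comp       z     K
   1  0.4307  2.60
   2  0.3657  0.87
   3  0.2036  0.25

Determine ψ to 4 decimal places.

ψ = 0.6328

Material balance + equilibrium reduce to Σ zᵢ(Kᵢ−1)/(1+ψ(Kᵢ−1)) = 0.
Feasibility: ΣzᵢKᵢ = 1.4889, Σzᵢ/Kᵢ = 1.4004 — both > 1, two phases present.
Iterate (Newton) starting at ψ = 0.5:
  ψ = 0.5000: g = 0.08768, g' = -0.6406 → ψ = 0.6369
  ψ = 0.6369: g = -0.00285, g' = -0.6976 → ψ = 0.6328
Converged at ψ = 0.6328.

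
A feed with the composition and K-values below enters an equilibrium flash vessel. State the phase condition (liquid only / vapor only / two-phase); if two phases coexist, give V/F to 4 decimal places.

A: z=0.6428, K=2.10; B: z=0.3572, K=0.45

ΣzᵢKᵢ = 1.5106; Σzᵢ/Kᵢ = 1.0999.
Both exceed 1, so a two-phase solution exists.
Binary case is linear: z₁(K₁−1)(1+ψ(K₂−1)) + z₂(K₂−1)(1+ψ(K₁−1)) = 0
⇒ ψ = [z₁(K₁−1)+z₂(K₂−1)] / [−(K₁−1)(K₂−1)] = 0.51062/0.60500 = 0.8440

two-phase, V/F = 0.8440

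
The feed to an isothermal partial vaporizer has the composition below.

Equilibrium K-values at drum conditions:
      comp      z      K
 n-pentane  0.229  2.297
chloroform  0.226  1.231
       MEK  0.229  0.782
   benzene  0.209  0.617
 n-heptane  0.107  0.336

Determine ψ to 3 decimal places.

ψ = 0.392

Newton–Raphson from ψ = 0.5:
  ψ = 0.500: g = -0.0344, g' = -0.318 → ψ = 0.392
Converged at ψ = 0.392.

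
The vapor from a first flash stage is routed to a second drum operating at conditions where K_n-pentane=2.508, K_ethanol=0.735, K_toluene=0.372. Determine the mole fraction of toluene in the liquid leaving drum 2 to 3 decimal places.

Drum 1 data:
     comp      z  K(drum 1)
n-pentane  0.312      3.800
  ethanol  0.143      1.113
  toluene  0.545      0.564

x_toluene (drum 2) = 0.568

Drum 1:
Newton–Raphson from ψ₁ = 0.64:
  ψ₁ = 0.640: g = -0.0016, g' = -0.515 → ψ₁ = 0.637
Converged at ψ₁ = 0.637.
Drum-1 compositions:
  n-pentane: x = 0.112, y = 0.426
  ethanol: x = 0.133, y = 0.148
  toluene: x = 0.754, y = 0.426
Drum-2 feed = drum-1 vapor: z₂ = (0.4260, 0.1485, 0.4255).
Drum 2:
Newton iteration, ψ₂⁰ = 0.5:
  ψ₂ = 0.500: g = -0.0687, g' = -0.685 → ψ₂ = 0.400
Converged at ψ₂ = 0.400.
  n-pentane: x = 0.266, y = 0.667
  ethanol: x = 0.166, y = 0.122
  toluene: x = 0.568, y = 0.211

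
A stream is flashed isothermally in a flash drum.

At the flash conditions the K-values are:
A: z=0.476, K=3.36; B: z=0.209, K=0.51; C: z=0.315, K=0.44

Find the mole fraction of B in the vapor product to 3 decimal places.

Material balance + equilibrium reduce to Σ zᵢ(Kᵢ−1)/(1+V/F(Kᵢ−1)) = 0.
Feasibility: ΣzᵢKᵢ = 1.845, Σzᵢ/Kᵢ = 1.267 — both > 1, two phases present.
Iterate (Newton) starting at V/F = 0.32:
  V/F = 0.320: g = 0.3037, g' = -1.078 → V/F = 0.602
  V/F = 0.602: g = 0.0529, g' = -0.778 → V/F = 0.670
  V/F = 0.670: g = 0.0006, g' = -0.762 → V/F = 0.671
Converged at V/F = 0.671.
Compositions from xᵢ = zᵢ/(1+V/F(Kᵢ−1)), yᵢ = Kᵢxᵢ:
  A: x = 0.184, y = 0.619
  B: x = 0.311, y = 0.159
  C: x = 0.504, y = 0.222

y_B = 0.159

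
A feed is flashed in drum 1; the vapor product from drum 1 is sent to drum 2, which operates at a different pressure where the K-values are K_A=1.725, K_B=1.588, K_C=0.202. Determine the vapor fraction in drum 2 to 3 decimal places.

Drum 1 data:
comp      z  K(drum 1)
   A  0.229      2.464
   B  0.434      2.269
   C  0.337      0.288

Drum 1:
Newton–Raphson from ψ₁ = 0.5:
  ψ₁ = 0.500: g = 0.1579, g' = -0.837 → ψ₁ = 0.689
  ψ₁ = 0.689: g = -0.0099, g' = -0.978 → ψ₁ = 0.679
  ψ₁ = 0.679: g = -0.0001, g' = -0.965 → ψ₁ = 0.678
Converged at ψ₁ = 0.678.
Drum-1 compositions:
  A: x = 0.115, y = 0.283
  B: x = 0.233, y = 0.529
  C: x = 0.652, y = 0.188
Drum-2 feed = drum-1 vapor: z₂ = (0.2831, 0.5292, 0.1877).
Drum 2:
Rachford–Rice: g(ψ₂) = Σ zᵢ(Kᵢ−1)/(1+ψ₂(Kᵢ−1)) = 0.
Check two-phase: ΣzᵢKᵢ = 1.367 > 1 and Σzᵢ/Kᵢ = 1.427 > 1, so g(0) = 0.367 > 0 and g(1) = -0.427 < 0.
Newton–Raphson from ψ₂ = 0.47:
  ψ₂ = 0.470: g = 0.1571, g' = -0.501 → ψ₂ = 0.783
  ψ₂ = 0.783: g = -0.0559, g' = -0.997 → ψ₂ = 0.727
  ψ₂ = 0.727: g = -0.0049, g' = -0.833 → ψ₂ = 0.722
Converged at ψ₂ = 0.722.
  A: x = 0.186, y = 0.321
  B: x = 0.372, y = 0.590
  C: x = 0.443, y = 0.089

V/F (drum 2) = 0.722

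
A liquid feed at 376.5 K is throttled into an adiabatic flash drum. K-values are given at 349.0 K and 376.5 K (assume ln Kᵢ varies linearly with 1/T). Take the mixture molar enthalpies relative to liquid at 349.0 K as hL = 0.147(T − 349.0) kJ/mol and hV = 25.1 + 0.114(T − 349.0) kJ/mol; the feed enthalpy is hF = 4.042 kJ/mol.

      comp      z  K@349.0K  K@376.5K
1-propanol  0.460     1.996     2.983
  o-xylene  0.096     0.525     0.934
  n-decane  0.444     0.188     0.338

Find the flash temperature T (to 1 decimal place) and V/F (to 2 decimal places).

Adiabatic flash: solve Rachford–Rice at each trial T, then check hF = ψ·hV(T) + (1−ψ)·hL(T).
  T = 349.0 K: K = (1.996, 0.525, 0.188), RR gives ψ = 0.069, H_out = 1.719 kJ/mol
  T = 376.5 K: K = (2.983, 0.934, 0.338), RR gives ψ = 0.514, H_out = 16.468 kJ/mol
  T = 362.8 K: K = (2.461, 0.709, 0.255), RR gives ψ = 0.312, H_out = 9.716 kJ/mol
  T = 355.9 K: K = (2.221, 0.612, 0.220), RR gives ψ = 0.200, H_out = 6.000 kJ/mol
  T = 352.4 K: K = (2.105, 0.567, 0.203), RR gives ψ = 0.137, H_out = 3.923 kJ/mol
  T = 354.1 K: K = (2.161, 0.588, 0.211), RR gives ψ = 0.169, H_out = 4.952 kJ/mol
Linear interpolation between T = 352.4 (H_out = 3.923) and T = 354.1 (H_out = 4.952) on hF = 4.042 gives T ≈ 352.6 K, at which ψ = 0.14.

T = 352.6 K, V/F = 0.14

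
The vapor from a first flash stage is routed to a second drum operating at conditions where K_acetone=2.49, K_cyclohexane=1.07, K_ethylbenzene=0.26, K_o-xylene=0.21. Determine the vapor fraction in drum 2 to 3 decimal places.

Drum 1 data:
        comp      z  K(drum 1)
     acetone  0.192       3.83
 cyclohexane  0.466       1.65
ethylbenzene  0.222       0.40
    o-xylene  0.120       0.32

Drum 1:
Let ψ₁ = V/F and solve Σ zᵢ(Kᵢ−1)/(1+ψ₁(Kᵢ−1)) = 0.
Feasibility: ΣzᵢKᵢ = 1.631, Σzᵢ/Kᵢ = 1.263 — both > 1, two phases present.
Newton–Raphson from ψ₁ = 0.5:
  ψ₁ = 0.500: g = 0.1397, g' = -0.666 → ψ₁ = 0.710
  ψ₁ = 0.710: g = -0.0018, g' = -0.712 → ψ₁ = 0.707
Converged at ψ₁ = 0.707.
Drum-1 compositions:
  acetone: x = 0.064, y = 0.245
  cyclohexane: x = 0.319, y = 0.527
  ethylbenzene: x = 0.386, y = 0.154
  o-xylene: x = 0.231, y = 0.074
Drum-2 feed = drum-1 vapor: z₂ = (0.2450, 0.5268, 0.1542, 0.0740).
Drum 2:
Rachford–Rice: g(ψ₂) = Σ zᵢ(Kᵢ−1)/(1+ψ₂(Kᵢ−1)) = 0.
Feasibility: ΣzᵢKᵢ = 1.229, Σzᵢ/Kᵢ = 1.536 — both > 1, two phases present.
Newton iteration, ψ₂⁰ = 0.49:
  ψ₂ = 0.490: g = -0.0278, g' = -0.515 → ψ₂ = 0.436
  ψ₂ = 0.436: g = -0.0006, g' = -0.494 → ψ₂ = 0.435
Converged at ψ₂ = 0.435.
  acetone: x = 0.149, y = 0.370
  cyclohexane: x = 0.511, y = 0.547
  ethylbenzene: x = 0.227, y = 0.059
  o-xylene: x = 0.113, y = 0.024

V/F (drum 2) = 0.435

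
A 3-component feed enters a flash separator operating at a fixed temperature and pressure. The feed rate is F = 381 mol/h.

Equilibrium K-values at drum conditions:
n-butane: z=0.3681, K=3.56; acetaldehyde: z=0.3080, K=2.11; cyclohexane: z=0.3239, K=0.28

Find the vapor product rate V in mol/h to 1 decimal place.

V = 286.5 mol/h

Newton–Raphson from ψ = 0.5:
  ψ = 0.5000: g = 0.26878, g' = -1.0309 → ψ = 0.7607
  ψ = 0.7607: g = -0.01054, g' = -1.2101 → ψ = 0.7520
  ψ = 0.7520: g = -0.00007, g' = -1.1932 → ψ = 0.7519
Converged at ψ = 0.7519.
Then V = ψ·F = 0.7519·381 = 286.5 mol/h and L = F − V = 94.5 mol/h.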